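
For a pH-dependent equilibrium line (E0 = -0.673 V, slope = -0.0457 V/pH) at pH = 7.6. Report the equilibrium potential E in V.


Apply the Pourbaix line equation: E = E0 + slope*pH
E = -0.673 + (-0.0457)*7.6 = -0.673 + (-0.34732) = -1.02032 V
Rounded to 3 decimal places: E = -1.020 V

-1.020 V


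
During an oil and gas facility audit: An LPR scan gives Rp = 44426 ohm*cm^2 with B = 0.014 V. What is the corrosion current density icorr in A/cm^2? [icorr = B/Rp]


Apply the Stern-Geary relation: icorr = B / Rp
icorr = 0.014 / 44426 = 3.151×10^-7 A/cm^2

3.151×10^-7 A/cm^2


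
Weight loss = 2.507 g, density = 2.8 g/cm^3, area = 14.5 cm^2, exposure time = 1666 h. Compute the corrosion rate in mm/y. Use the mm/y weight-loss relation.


Apply the mm/y weight-loss relation: CR = 87600 * W / (D * A * T)
Numerator: 87600 * 2.507 = 219613.2
Denominator: 2.8 * 14.5 * 1666 = 67639.6
CR = 219613.2 / 67639.6 = 3.24681 mm/y

3.24681 mm/y


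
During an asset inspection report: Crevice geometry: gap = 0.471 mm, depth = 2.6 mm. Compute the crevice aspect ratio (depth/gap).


Aspect ratio = depth / gap
Ratio = 2.6 / 0.471 = 5.5

5.5


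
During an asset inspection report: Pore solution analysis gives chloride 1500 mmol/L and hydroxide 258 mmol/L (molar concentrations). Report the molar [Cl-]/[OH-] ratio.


Threshold parameter = [Cl-] / [OH-] (molar basis; both in mmol/L, so units cancel)
Ratio = 1500 / 258 = 5.81

5.81


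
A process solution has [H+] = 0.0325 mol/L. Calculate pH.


pH = −log10[H+]
pH = −log10(0.0325) = 1.49

1.49


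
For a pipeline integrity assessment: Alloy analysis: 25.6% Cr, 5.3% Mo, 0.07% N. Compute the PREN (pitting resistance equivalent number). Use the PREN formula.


Apply the PREN formula: PREN = Cr + 3.3*Mo + 16*N
PREN = 25.6 + 3.3*5.3 + 16*0.07
PREN = 25.6 + 17.49 + 1.12 = 44.21

44.21


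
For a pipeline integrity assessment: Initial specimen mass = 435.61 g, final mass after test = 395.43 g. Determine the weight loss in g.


Weight loss = initial − final
WL = 435.61 − 395.43 = 40.18 g

40.18 g


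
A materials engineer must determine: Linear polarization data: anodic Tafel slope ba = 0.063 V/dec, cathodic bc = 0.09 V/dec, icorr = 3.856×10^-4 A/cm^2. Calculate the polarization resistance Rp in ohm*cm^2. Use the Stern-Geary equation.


Apply the Stern-Geary equation: Rp = ba*bc / (2.303*icorr*(ba+bc))
ba*bc = 0.063*0.09 = 0.00567
ba+bc = 0.153; 2.303*icorr*(ba+bc) = 2.303*3.856×10^-4*0.153 = 1.3586963×10^-4
Rp = 0.00567 / 1.3586963×10^-4 = 41.7 ohm*cm^2

41.7 ohm*cm^2


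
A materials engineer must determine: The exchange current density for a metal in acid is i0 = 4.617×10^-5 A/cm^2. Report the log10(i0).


i0 = 4.617×10^-5 A/cm^2
log10(i0) = -4.336

-4.336


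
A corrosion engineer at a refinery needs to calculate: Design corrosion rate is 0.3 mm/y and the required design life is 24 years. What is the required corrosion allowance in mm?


Corrosion allowance = CR × design life
CA = 0.3 * 24 = 7.2 mm

7.2 mm


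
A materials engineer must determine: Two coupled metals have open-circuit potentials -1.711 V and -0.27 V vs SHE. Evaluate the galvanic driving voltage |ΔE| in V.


Driving voltage is the absolute potential difference.
|ΔE| = |-1.711 − (-0.27)| = 1.441 V

1.441 V


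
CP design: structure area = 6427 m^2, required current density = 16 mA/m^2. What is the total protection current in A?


I = area * current density, then convert mA → A (÷1000)
I = 6427 * 16 / 1000 = 102.83 A

102.83 A


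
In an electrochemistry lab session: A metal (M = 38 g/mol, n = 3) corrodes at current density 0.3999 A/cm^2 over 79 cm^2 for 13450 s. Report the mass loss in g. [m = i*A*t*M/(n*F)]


Apply Faraday's law: m = i*A*t*M / (n*F)
Total charge passed Q = i*A*t = 0.3999*79*13450 = 424913.745 C
m = Q*M/(n*F) = 424913.745*38/(3*96485) = 55.783 g

55.783 g


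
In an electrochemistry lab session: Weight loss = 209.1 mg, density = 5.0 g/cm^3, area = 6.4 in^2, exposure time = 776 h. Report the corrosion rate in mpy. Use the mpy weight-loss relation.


Apply the mpy weight-loss relation: CR = 534 * W / (D * A * T)
Numerator: 534 * 209.1 = 111659.4
Denominator: 5.0 * 6.4 * 776 = 24832.0
CR = 111659.4 / 24832.0 = 4.4966 mpy

4.4966 mpy


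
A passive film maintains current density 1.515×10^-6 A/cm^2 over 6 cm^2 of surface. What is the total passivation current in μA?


I = i_pass * A, then convert A → μA (×10^6)
I = 1.515×10^-6 * 6 * 10^6 = 9.09 μA

9.09 μA


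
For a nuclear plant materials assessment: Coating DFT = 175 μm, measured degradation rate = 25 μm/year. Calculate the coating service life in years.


Service life = thickness / degradation rate
Life = 175 / 25 = 7.0 years

7.0 years


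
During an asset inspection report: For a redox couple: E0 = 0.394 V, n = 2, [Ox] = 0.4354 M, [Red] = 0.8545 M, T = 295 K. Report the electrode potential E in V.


Apply the Nernst equation: E = E0 + (RT/nF)*ln([Ox]/[Red])
Step 1: RT/nF = 8.314*295/(2*96485) = 0.0127099 V
Step 2: [Ox]/[Red] = 0.4354/0.8545 = 0.509538
Step 3: ln(0.509538) = -0.674251
Step 4: correction = 0.0127099 * -0.674251 = -0.0086 V
E = 0.394 + -0.0086 = 0.3854 V

0.3854 V


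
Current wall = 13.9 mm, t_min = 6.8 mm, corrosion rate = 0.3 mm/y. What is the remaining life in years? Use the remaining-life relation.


Apply the remaining-life relation: RL = (t_current − t_min) / CR
RL = (13.9 − 6.8) / 0.3 = 7.1 / 0.3 = 23.7 years

23.7 years


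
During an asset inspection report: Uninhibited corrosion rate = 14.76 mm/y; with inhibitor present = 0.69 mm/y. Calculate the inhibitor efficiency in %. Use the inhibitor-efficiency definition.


Apply the inhibitor-efficiency definition: IE = (CR_blank − CR_inh)/CR_blank × 100
IE = (14.76 − 0.69) / 14.76 × 100
IE = 14.07 / 14.76 × 100 = 95.3 %

95.3 %


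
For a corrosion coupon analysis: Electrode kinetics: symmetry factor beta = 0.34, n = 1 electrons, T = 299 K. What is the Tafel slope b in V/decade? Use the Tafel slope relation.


Apply the Tafel slope relation: b = 2.303*R*T/(beta*n*F)
Numerator: 2.303 * 8.314 * 299 = 5725.0
Denominator: 0.34 * 1 * 96485 = 32804.9
b = 5725.0 / 32804.9 = 0.175 V/decade

0.175 V/decade


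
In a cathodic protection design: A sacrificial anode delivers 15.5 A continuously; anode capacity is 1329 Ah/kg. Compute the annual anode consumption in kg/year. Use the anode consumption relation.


Annual consumption = current * hours per year / capacity
Rate = 15.5 * 8760 / 1329 = 102.2 kg/year

102.2 kg/year


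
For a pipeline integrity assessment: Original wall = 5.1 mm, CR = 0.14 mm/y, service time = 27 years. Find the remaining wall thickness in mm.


Remaining wall = original − CR × time
t = 5.1 − 0.14*27 = 5.1 − 3.78 = 1.32 mm

1.32 mm


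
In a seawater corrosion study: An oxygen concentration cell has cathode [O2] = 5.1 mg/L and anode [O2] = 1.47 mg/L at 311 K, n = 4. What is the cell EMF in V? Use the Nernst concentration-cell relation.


Apply the Nernst concentration-cell relation: E = (RT/nF)*ln(C_cathode/C_anode)
RT/nF = 8.314*311/(4*96485) = 0.00669963 V
ln(5.1/1.47) = 1.24398
E = 0.00669963 * 1.24398 = 0.00833 V

0.00833 V


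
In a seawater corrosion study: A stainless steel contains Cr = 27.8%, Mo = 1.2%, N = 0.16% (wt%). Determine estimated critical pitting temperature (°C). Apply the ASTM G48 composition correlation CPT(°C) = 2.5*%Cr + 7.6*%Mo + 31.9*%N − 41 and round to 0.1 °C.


Apply the ASTM G48 empirical CPT estimate: CPT(°C) = 2.5*%Cr + 7.6*%Mo + 31.9*%N − 41
2.5*27.8 = 69.5; 7.6*1.2 = 9.12; 31.9*0.16 = 5.104
CPT = 69.5 + 9.12 + 5.104 − 41 = 42.724 °C
Rounded to 0.1 °C: CPT ≈ 42.7 °C

42.7 °C


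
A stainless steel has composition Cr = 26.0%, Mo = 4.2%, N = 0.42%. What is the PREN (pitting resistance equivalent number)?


Apply the PREN formula: PREN = Cr + 3.3*Mo + 16*N
PREN = 26.0 + 3.3*4.2 + 16*0.42
PREN = 26.0 + 13.86 + 6.72 = 46.58

46.58


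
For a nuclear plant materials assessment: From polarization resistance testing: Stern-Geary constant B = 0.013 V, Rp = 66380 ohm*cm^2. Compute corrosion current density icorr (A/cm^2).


Apply the Stern-Geary relation: icorr = B / Rp
icorr = 0.013 / 66380 = 1.958×10^-7 A/cm^2

1.958×10^-7 A/cm^2


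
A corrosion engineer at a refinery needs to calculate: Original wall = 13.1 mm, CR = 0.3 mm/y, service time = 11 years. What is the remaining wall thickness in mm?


Remaining wall = original − CR × time
t = 13.1 − 0.3*11 = 13.1 − 3.3 = 9.8 mm

9.8 mm


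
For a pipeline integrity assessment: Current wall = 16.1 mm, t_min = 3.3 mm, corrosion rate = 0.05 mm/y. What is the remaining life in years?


Apply the remaining-life relation: RL = (t_current − t_min) / CR
RL = (16.1 − 3.3) / 0.05 = 12.8 / 0.05 = 256.0 years

256.0 years


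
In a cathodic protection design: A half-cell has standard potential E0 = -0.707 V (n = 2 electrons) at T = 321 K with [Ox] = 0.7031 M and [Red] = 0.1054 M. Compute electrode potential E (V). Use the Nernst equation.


Apply the Nernst equation: E = E0 + (RT/nF)*ln([Ox]/[Red])
Step 1: RT/nF = 8.314*321/(2*96485) = 0.0138301 V
Step 2: [Ox]/[Red] = 0.7031/0.1054 = 6.670778
Step 3: ln(6.670778) = 1.897736
Step 4: correction = 0.0138301 * 1.897736 = 0.026 V
E = -0.707 + 0.026 = -0.681 V

-0.681 V


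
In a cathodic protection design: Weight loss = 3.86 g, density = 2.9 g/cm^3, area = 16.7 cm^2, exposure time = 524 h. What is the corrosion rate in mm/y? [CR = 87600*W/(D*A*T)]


Apply the mm/y weight-loss relation: CR = 87600 * W / (D * A * T)
Numerator: 87600 * 3.86 = 338136.0
Denominator: 2.9 * 16.7 * 524 = 25377.32
CR = 338136.0 / 25377.32 = 13.324338 mm/y

13.324338 mm/y


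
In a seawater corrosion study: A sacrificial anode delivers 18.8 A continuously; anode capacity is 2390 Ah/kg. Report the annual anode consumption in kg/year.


Annual consumption = current * hours per year / capacity
Rate = 18.8 * 8760 / 2390 = 68.9 kg/year

68.9 kg/year


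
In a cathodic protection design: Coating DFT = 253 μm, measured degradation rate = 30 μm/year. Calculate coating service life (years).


Service life = thickness / degradation rate
Life = 253 / 30 = 8.4 years

8.4 years


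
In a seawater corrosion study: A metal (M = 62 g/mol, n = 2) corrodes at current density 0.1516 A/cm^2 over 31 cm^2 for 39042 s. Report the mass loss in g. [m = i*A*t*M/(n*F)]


Apply Faraday's law: m = i*A*t*M / (n*F)
Total charge passed Q = i*A*t = 0.1516*31*39042 = 183481.7832 C
m = Q*M/(n*F) = 183481.7832*62/(2*96485) = 58.9515 g

58.9515 g


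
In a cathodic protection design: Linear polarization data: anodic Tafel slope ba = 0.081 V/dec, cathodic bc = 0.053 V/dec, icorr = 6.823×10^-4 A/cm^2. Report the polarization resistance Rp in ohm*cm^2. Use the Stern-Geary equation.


Apply the Stern-Geary equation: Rp = ba*bc / (2.303*icorr*(ba+bc))
ba*bc = 0.081*0.053 = 0.004293
ba+bc = 0.134; 2.303*icorr*(ba+bc) = 2.303*6.823×10^-4*0.134 = 2.1055914×10^-4
Rp = 0.004293 / 2.1055914×10^-4 = 20.39 ohm*cm^2

20.39 ohm*cm^2


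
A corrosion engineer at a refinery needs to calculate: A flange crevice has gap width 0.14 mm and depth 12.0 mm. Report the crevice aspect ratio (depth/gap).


Aspect ratio = depth / gap
Ratio = 12.0 / 0.14 = 85.7

85.7


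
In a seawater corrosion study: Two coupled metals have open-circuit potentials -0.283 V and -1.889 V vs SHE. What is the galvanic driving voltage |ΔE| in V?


Driving voltage is the absolute potential difference.
|ΔE| = |-0.283 − (-1.889)| = 1.606 V

1.606 V


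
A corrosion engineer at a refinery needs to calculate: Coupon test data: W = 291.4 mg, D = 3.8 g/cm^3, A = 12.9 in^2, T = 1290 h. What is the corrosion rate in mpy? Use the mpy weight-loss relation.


Apply the mpy weight-loss relation: CR = 534 * W / (D * A * T)
Numerator: 534 * 291.4 = 155607.6
Denominator: 3.8 * 12.9 * 1290 = 63235.8
CR = 155607.6 / 63235.8 = 2.4608 mpy

2.4608 mpy


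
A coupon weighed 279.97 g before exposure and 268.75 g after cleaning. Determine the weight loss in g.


Weight loss = initial − final
WL = 279.97 − 268.75 = 11.22 g

11.22 g


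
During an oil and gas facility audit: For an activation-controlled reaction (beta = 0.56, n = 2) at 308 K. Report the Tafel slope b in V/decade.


Apply the Tafel slope relation: b = 2.303*R*T/(beta*n*F)
Numerator: 2.303 * 8.314 * 308 = 5897.32
Denominator: 0.56 * 2 * 96485 = 108063.2
b = 5897.32 / 108063.2 = 0.0546 V/decade

0.0546 V/decade


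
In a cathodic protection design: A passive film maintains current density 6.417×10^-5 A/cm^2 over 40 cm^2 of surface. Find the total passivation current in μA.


I = i_pass * A, then convert A → μA (×10^6)
I = 6.417×10^-5 * 40 * 10^6 = 2566.8 μA

2566.8 μA


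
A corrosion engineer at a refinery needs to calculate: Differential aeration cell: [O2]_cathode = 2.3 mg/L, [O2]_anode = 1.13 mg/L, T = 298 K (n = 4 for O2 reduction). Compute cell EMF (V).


Apply the Nernst concentration-cell relation: E = (RT/nF)*ln(C_cathode/C_anode)
RT/nF = 8.314*298/(4*96485) = 0.00641958 V
ln(2.3/1.13) = 0.71069
E = 0.00641958 * 0.71069 = 0.00456 V

0.00456 V


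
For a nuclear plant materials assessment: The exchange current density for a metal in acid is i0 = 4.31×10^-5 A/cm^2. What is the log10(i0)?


i0 = 4.31×10^-5 A/cm^2
log10(i0) = -4.366

-4.366


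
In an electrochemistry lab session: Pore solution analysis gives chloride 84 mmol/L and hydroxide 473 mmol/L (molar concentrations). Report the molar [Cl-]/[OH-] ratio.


Threshold parameter = [Cl-] / [OH-] (molar basis; both in mmol/L, so units cancel)
Ratio = 84 / 473 = 0.18

0.18


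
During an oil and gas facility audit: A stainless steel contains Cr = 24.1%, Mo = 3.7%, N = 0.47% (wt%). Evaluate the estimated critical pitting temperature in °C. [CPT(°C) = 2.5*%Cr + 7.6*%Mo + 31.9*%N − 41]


Apply the ASTM G48 empirical CPT estimate: CPT(°C) = 2.5*%Cr + 7.6*%Mo + 31.9*%N − 41
2.5*24.1 = 60.25; 7.6*3.7 = 28.12; 31.9*0.47 = 14.993
CPT = 60.25 + 28.12 + 14.993 − 41 = 62.363 °C
Rounded to 0.1 °C: CPT ≈ 62.4 °C

62.4 °C


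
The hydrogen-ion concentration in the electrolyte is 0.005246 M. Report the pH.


pH = −log10[H+]
pH = −log10(0.005246) = 2.28

2.28


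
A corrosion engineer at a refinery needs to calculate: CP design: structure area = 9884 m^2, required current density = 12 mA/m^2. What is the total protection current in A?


I = area * current density, then convert mA → A (÷1000)
I = 9884 * 12 / 1000 = 118.61 A

118.61 A


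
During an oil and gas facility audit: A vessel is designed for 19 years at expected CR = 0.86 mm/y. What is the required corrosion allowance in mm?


Corrosion allowance = CR × design life
CA = 0.86 * 19 = 16.34 mm

16.34 mm


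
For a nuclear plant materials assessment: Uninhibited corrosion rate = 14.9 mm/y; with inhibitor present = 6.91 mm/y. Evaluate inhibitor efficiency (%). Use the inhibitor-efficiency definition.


Apply the inhibitor-efficiency definition: IE = (CR_blank − CR_inh)/CR_blank × 100
IE = (14.9 − 6.91) / 14.9 × 100
IE = 7.99 / 14.9 × 100 = 53.6 %

53.6 %


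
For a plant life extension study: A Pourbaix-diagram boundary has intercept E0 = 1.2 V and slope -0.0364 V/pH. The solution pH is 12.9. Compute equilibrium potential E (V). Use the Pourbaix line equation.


Apply the Pourbaix line equation: E = E0 + slope*pH
E = 1.2 + (-0.0364)*12.9 = 1.2 + (-0.46956) = 0.73044 V
Rounded to 3 decimal places: E = 0.730 V

0.730 V


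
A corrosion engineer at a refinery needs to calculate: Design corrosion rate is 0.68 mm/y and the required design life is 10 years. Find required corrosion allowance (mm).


Corrosion allowance = CR × design life
CA = 0.68 * 10 = 6.8 mm

6.8 mm


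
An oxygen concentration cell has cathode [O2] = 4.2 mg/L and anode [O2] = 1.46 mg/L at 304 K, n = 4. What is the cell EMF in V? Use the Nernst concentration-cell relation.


Apply the Nernst concentration-cell relation: E = (RT/nF)*ln(C_cathode/C_anode)
RT/nF = 8.314*304/(4*96485) = 0.00654883 V
ln(4.2/1.46) = 1.05665
E = 0.00654883 * 1.05665 = 0.00692 V

0.00692 V


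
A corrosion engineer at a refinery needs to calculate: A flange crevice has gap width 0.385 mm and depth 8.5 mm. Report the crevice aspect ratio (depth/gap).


Aspect ratio = depth / gap
Ratio = 8.5 / 0.385 = 22.1

22.1


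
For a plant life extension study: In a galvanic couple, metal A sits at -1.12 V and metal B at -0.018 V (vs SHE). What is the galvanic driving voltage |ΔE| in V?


Driving voltage is the absolute potential difference.
|ΔE| = |-1.12 − (-0.018)| = 1.102 V

1.102 V


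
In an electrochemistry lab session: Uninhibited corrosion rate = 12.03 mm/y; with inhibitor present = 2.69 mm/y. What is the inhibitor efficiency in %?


Apply the inhibitor-efficiency definition: IE = (CR_blank − CR_inh)/CR_blank × 100
IE = (12.03 − 2.69) / 12.03 × 100
IE = 9.34 / 12.03 × 100 = 77.6 %

77.6 %


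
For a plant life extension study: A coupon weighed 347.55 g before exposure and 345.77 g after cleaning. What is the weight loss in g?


Weight loss = initial − final
WL = 347.55 − 345.77 = 1.78 g

1.78 g


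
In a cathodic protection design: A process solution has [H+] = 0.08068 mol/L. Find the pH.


pH = −log10[H+]
pH = −log10(0.08068) = 1.09

1.09


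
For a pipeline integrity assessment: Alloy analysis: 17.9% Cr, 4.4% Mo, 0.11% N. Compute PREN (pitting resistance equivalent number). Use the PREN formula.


Apply the PREN formula: PREN = Cr + 3.3*Mo + 16*N
PREN = 17.9 + 3.3*4.4 + 16*0.11
PREN = 17.9 + 14.52 + 1.76 = 34.18

34.18


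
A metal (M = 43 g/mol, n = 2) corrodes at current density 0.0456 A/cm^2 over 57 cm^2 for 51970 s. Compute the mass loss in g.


Apply Faraday's law: m = i*A*t*M / (n*F)
Total charge passed Q = i*A*t = 0.0456*57*51970 = 135080.424 C
m = Q*M/(n*F) = 135080.424*43/(2*96485) = 30.1003 g

30.1003 g


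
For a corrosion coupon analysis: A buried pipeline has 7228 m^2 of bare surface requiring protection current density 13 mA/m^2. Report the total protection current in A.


I = area * current density, then convert mA → A (÷1000)
I = 7228 * 13 / 1000 = 93.96 A

93.96 A


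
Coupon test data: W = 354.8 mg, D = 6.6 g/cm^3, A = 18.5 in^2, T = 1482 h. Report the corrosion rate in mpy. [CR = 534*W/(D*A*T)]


Apply the mpy weight-loss relation: CR = 534 * W / (D * A * T)
Numerator: 534 * 354.8 = 189463.2
Denominator: 6.6 * 18.5 * 1482 = 180952.2
CR = 189463.2 / 180952.2 = 1.047 mpy

1.047 mpy


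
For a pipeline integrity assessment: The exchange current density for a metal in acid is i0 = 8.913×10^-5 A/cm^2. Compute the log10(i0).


i0 = 8.913×10^-5 A/cm^2
log10(i0) = -4.05

-4.05


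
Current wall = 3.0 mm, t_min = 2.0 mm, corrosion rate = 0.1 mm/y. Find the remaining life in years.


Apply the remaining-life relation: RL = (t_current − t_min) / CR
RL = (3.0 − 2.0) / 0.1 = 1.0 / 0.1 = 10.0 years

10.0 years


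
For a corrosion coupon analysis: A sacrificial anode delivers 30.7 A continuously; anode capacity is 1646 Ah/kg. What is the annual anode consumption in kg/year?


Annual consumption = current * hours per year / capacity
Rate = 30.7 * 8760 / 1646 = 163.4 kg/year

163.4 kg/year


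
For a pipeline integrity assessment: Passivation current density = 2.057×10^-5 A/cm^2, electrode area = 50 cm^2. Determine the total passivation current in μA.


I = i_pass * A, then convert A → μA (×10^6)
I = 2.057×10^-5 * 50 * 10^6 = 1028.5 μA

1028.5 μA


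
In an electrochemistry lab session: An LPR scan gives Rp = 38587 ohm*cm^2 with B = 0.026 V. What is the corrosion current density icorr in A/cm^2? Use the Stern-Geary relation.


Apply the Stern-Geary relation: icorr = B / Rp
icorr = 0.026 / 38587 = 6.738×10^-7 A/cm^2

6.738×10^-7 A/cm^2


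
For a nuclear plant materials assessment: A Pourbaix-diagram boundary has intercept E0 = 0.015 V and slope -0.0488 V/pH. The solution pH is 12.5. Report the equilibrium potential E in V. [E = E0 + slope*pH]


Apply the Pourbaix line equation: E = E0 + slope*pH
E = 0.015 + (-0.0488)*12.5 = 0.015 + (-0.61) = -0.595 V
Rounded to 4 decimal places: E = -0.5950 V

-0.5950 V


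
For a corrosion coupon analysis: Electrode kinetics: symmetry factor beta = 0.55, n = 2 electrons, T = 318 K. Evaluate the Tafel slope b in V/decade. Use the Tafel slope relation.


Apply the Tafel slope relation: b = 2.303*R*T/(beta*n*F)
Numerator: 2.303 * 8.314 * 318 = 6088.79
Denominator: 0.55 * 2 * 96485 = 106133.5
b = 6088.79 / 106133.5 = 0.0574 V/decade

0.0574 V/decade


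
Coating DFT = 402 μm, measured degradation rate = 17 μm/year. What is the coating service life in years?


Service life = thickness / degradation rate
Life = 402 / 17 = 23.6 years

23.6 years


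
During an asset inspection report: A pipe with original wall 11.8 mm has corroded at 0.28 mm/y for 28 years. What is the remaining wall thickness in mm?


Remaining wall = original − CR × time
t = 11.8 − 0.28*28 = 11.8 − 7.84 = 3.96 mm

3.96 mm


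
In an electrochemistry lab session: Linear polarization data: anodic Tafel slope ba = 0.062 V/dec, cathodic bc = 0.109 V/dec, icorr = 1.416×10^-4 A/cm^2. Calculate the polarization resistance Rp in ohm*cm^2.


Apply the Stern-Geary equation: Rp = ba*bc / (2.303*icorr*(ba+bc))
ba*bc = 0.062*0.109 = 0.006758
ba+bc = 0.171; 2.303*icorr*(ba+bc) = 2.303*1.416×10^-4*0.171 = 5.5763921×10^-5
Rp = 0.006758 / 5.5763921×10^-5 = 121.2 ohm*cm^2

121.2 ohm*cm^2


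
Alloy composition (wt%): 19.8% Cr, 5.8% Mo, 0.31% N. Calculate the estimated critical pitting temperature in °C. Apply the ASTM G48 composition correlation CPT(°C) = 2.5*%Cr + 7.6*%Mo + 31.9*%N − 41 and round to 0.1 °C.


Apply the ASTM G48 empirical CPT estimate: CPT(°C) = 2.5*%Cr + 7.6*%Mo + 31.9*%N − 41
2.5*19.8 = 49.5; 7.6*5.8 = 44.08; 31.9*0.31 = 9.889
CPT = 49.5 + 44.08 + 9.889 − 41 = 62.469 °C
Rounded to 0.1 °C: CPT ≈ 62.5 °C

62.5 °C


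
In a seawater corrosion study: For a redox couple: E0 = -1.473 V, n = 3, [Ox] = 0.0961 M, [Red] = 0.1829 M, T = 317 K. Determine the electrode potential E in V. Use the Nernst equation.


Apply the Nernst equation: E = E0 + (RT/nF)*ln([Ox]/[Red])
Step 1: RT/nF = 8.314*317/(3*96485) = 0.00910517 V
Step 2: [Ox]/[Red] = 0.0961/0.1829 = 0.525424
Step 3: ln(0.525424) = -0.64355
Step 4: correction = 0.00910517 * -0.64355 = -0.006 V
E = -1.473 + -0.006 = -1.479 V

-1.479 V


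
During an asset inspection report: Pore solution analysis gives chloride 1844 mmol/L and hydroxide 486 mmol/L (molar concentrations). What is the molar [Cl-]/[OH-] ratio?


Threshold parameter = [Cl-] / [OH-] (molar basis; both in mmol/L, so units cancel)
Ratio = 1844 / 486 = 3.79

3.79


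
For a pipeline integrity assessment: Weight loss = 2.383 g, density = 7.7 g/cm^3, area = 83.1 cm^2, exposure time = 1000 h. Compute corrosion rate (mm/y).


Apply the mm/y weight-loss relation: CR = 87600 * W / (D * A * T)
Numerator: 87600 * 2.383 = 208750.8
Denominator: 7.7 * 83.1 * 1000 = 639870.0
CR = 208750.8 / 639870.0 = 0.32624 mm/y

0.32624 mm/y


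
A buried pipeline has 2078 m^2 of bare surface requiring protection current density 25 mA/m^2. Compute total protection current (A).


I = area * current density, then convert mA → A (÷1000)
I = 2078 * 25 / 1000 = 51.95 A

51.95 A


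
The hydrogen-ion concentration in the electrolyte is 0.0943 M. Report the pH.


pH = −log10[H+]
pH = −log10(0.0943) = 1.03

1.03


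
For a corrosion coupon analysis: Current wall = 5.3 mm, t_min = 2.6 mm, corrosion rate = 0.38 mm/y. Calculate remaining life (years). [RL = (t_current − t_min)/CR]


Apply the remaining-life relation: RL = (t_current − t_min) / CR
RL = (5.3 − 2.6) / 0.38 = 2.7 / 0.38 = 7.1 years

7.1 years


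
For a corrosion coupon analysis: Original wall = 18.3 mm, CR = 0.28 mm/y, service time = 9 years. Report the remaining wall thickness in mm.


Remaining wall = original − CR × time
t = 18.3 − 0.28*9 = 18.3 − 2.52 = 15.78 mm

15.78 mm


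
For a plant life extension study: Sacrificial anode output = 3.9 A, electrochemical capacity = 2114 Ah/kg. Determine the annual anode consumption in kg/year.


Annual consumption = current * hours per year / capacity
Rate = 3.9 * 8760 / 2114 = 16.2 kg/year

16.2 kg/year


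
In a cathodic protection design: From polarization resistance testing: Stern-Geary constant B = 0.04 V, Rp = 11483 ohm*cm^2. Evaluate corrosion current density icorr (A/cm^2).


Apply the Stern-Geary relation: icorr = B / Rp
icorr = 0.04 / 11483 = 3.483×10^-6 A/cm^2

3.483×10^-6 A/cm^2


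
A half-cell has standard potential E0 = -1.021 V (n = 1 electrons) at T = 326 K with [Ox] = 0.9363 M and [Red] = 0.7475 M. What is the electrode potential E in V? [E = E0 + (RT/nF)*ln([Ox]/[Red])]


Apply the Nernst equation: E = E0 + (RT/nF)*ln([Ox]/[Red])
Step 1: RT/nF = 8.314*326/(1*96485) = 0.02809104 V
Step 2: [Ox]/[Red] = 0.9363/0.7475 = 1.252575
Step 3: ln(1.252575) = 0.225201
Step 4: correction = 0.02809104 * 0.225201 = 0.0063 V
E = -1.021 + 0.0063 = -1.0147 V

-1.0147 V


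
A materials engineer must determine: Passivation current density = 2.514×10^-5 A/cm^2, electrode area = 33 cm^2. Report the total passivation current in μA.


I = i_pass * A, then convert A → μA (×10^6)
I = 2.514×10^-5 * 33 * 10^6 = 829.62 μA

829.62 μA


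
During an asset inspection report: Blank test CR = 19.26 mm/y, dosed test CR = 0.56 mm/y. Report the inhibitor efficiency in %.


Apply the inhibitor-efficiency definition: IE = (CR_blank − CR_inh)/CR_blank × 100
IE = (19.26 − 0.56) / 19.26 × 100
IE = 18.7 / 19.26 × 100 = 97.1 %

97.1 %


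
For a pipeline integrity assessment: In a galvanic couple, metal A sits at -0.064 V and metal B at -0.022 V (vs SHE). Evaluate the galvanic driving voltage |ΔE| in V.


Driving voltage is the absolute potential difference.
|ΔE| = |-0.064 − (-0.022)| = 0.042 V

0.042 V


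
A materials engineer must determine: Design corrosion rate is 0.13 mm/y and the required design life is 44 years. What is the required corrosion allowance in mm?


Corrosion allowance = CR × design life
CA = 0.13 * 44 = 5.72 mm

5.72 mm


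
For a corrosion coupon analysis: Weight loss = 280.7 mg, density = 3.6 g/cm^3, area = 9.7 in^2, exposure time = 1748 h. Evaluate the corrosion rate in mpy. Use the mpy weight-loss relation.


Apply the mpy weight-loss relation: CR = 534 * W / (D * A * T)
Numerator: 534 * 280.7 = 149893.8
Denominator: 3.6 * 9.7 * 1748 = 61040.16
CR = 149893.8 / 61040.16 = 2.4557 mpy

2.4557 mpy


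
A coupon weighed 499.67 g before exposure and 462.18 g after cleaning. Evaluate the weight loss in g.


Weight loss = initial − final
WL = 499.67 − 462.18 = 37.49 g

37.49 g


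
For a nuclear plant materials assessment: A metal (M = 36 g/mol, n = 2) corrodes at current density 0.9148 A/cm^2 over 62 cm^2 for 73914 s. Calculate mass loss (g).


Apply Faraday's law: m = i*A*t*M / (n*F)
Total charge passed Q = i*A*t = 0.9148*62*73914 = 4192224.6864 C
m = Q*M/(n*F) = 4192224.6864*36/(2*96485) = 782.09094 g

782.09094 g


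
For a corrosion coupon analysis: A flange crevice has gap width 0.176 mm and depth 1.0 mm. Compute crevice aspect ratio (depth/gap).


Aspect ratio = depth / gap
Ratio = 1.0 / 0.176 = 5.7

5.7


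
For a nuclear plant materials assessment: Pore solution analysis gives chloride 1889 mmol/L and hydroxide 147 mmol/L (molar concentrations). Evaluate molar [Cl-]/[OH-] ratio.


Threshold parameter = [Cl-] / [OH-] (molar basis; both in mmol/L, so units cancel)
Ratio = 1889 / 147 = 12.85

12.85


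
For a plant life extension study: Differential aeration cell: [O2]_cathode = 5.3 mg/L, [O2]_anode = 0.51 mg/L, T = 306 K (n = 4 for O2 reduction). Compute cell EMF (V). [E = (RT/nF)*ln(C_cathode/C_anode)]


Apply the Nernst concentration-cell relation: E = (RT/nF)*ln(C_cathode/C_anode)
RT/nF = 8.314*306/(4*96485) = 0.00659192 V
ln(5.3/0.51) = 2.34105
E = 0.00659192 * 2.34105 = 0.01543 V

0.01543 V


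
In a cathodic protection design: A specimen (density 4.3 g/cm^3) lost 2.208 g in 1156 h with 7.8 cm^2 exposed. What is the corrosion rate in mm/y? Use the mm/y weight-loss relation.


Apply the mm/y weight-loss relation: CR = 87600 * W / (D * A * T)
Numerator: 87600 * 2.208 = 193420.8
Denominator: 4.3 * 7.8 * 1156 = 38772.24
CR = 193420.8 / 38772.24 = 4.9886 mm/y

4.9886 mm/y


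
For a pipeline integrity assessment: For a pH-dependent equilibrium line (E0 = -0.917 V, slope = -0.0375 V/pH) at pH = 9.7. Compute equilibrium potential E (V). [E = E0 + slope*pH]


Apply the Pourbaix line equation: E = E0 + slope*pH
E = -0.917 + (-0.0375)*9.7 = -0.917 + (-0.36375) = -1.28075 V
Rounded to 4 decimal places: E = -1.2808 V

-1.2808 V


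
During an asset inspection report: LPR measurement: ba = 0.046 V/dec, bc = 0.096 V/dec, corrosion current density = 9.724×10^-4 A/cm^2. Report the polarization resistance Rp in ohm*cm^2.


Apply the Stern-Geary equation: Rp = ba*bc / (2.303*icorr*(ba+bc))
ba*bc = 0.046*0.096 = 0.004416
ba+bc = 0.142; 2.303*icorr*(ba+bc) = 2.303*9.724×10^-4*0.142 = 3.1800008×10^-4
Rp = 0.004416 / 3.1800008×10^-4 = 13.9 ohm*cm^2

13.9 ohm*cm^2


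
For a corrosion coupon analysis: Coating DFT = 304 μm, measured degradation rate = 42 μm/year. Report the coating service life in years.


Service life = thickness / degradation rate
Life = 304 / 42 = 7.2 years

7.2 years


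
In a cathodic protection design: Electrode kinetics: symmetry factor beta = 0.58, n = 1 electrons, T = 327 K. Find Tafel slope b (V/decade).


Apply the Tafel slope relation: b = 2.303*R*T/(beta*n*F)
Numerator: 2.303 * 8.314 * 327 = 6261.12
Denominator: 0.58 * 1 * 96485 = 55961.3
b = 6261.12 / 55961.3 = 0.112 V/decade

0.112 V/decade


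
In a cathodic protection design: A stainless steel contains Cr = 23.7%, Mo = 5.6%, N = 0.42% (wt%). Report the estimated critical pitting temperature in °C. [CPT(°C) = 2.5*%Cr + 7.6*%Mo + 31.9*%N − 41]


Apply the ASTM G48 empirical CPT estimate: CPT(°C) = 2.5*%Cr + 7.6*%Mo + 31.9*%N − 41
2.5*23.7 = 59.25; 7.6*5.6 = 42.56; 31.9*0.42 = 13.398
CPT = 59.25 + 42.56 + 13.398 − 41 = 74.208 °C
Rounded to 0.1 °C: CPT ≈ 74.2 °C

74.2 °C


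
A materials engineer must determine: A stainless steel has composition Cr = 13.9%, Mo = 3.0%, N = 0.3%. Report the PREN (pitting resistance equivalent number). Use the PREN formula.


Apply the PREN formula: PREN = Cr + 3.3*Mo + 16*N
PREN = 13.9 + 3.3*3.0 + 16*0.3
PREN = 13.9 + 9.9 + 4.8 = 28.6

28.6


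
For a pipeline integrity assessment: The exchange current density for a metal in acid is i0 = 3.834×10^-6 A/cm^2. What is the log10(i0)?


i0 = 3.834×10^-6 A/cm^2
log10(i0) = -5.416

-5.416


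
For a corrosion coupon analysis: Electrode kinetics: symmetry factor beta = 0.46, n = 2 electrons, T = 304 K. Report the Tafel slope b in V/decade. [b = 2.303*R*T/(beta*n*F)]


Apply the Tafel slope relation: b = 2.303*R*T/(beta*n*F)
Numerator: 2.303 * 8.314 * 304 = 5820.73
Denominator: 0.46 * 2 * 96485 = 88766.2
b = 5820.73 / 88766.2 = 0.0656 V/decade

0.0656 V/decade


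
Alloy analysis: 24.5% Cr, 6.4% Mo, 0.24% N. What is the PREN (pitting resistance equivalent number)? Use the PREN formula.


Apply the PREN formula: PREN = Cr + 3.3*Mo + 16*N
PREN = 24.5 + 3.3*6.4 + 16*0.24
PREN = 24.5 + 21.12 + 3.84 = 49.46

49.46


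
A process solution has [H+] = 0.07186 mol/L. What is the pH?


pH = −log10[H+]
pH = −log10(0.07186) = 1.14

1.14


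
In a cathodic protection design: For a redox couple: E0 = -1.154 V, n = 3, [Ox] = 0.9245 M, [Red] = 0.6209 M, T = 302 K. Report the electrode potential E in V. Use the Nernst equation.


Apply the Nernst equation: E = E0 + (RT/nF)*ln([Ox]/[Red])
Step 1: RT/nF = 8.314*302/(3*96485) = 0.00867433 V
Step 2: [Ox]/[Red] = 0.9245/0.6209 = 1.488968
Step 3: ln(1.488968) = 0.398083
Step 4: correction = 0.00867433 * 0.398083 = 0.0035 V
E = -1.154 + 0.0035 = -1.1505 V

-1.1505 V


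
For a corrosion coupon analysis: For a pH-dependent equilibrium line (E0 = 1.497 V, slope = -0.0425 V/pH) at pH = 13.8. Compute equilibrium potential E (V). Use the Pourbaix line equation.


Apply the Pourbaix line equation: E = E0 + slope*pH
E = 1.497 + (-0.0425)*13.8 = 1.497 + (-0.5865) = 0.9105 V
Rounded to 3 decimal places: E = 0.911 V

0.911 V


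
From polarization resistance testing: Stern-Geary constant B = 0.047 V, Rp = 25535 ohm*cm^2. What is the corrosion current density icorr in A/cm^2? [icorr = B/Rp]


Apply the Stern-Geary relation: icorr = B / Rp
icorr = 0.047 / 25535 = 1.841×10^-6 A/cm^2

1.841×10^-6 A/cm^2


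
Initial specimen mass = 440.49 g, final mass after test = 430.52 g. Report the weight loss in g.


Weight loss = initial − final
WL = 440.49 − 430.52 = 9.97 g

9.97 g


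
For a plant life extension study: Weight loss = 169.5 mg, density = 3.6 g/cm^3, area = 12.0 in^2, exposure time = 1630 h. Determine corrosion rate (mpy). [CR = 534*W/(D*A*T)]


Apply the mpy weight-loss relation: CR = 534 * W / (D * A * T)
Numerator: 534 * 169.5 = 90513.0
Denominator: 3.6 * 12.0 * 1630 = 70416.0
CR = 90513.0 / 70416.0 = 1.2854 mpy

1.2854 mpy


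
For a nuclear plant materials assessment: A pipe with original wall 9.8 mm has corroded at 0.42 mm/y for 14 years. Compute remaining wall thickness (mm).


Remaining wall = original − CR × time
t = 9.8 − 0.42*14 = 9.8 − 5.88 = 3.92 mm

3.92 mm


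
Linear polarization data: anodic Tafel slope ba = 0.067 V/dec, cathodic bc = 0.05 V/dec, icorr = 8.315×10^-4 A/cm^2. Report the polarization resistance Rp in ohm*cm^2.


Apply the Stern-Geary equation: Rp = ba*bc / (2.303*icorr*(ba+bc))
ba*bc = 0.067*0.05 = 0.00335
ba+bc = 0.117; 2.303*icorr*(ba+bc) = 2.303*8.315×10^-4*0.117 = 2.2404851×10^-4
Rp = 0.00335 / 2.2404851×10^-4 = 15.0 ohm*cm^2

15.0 ohm*cm^2


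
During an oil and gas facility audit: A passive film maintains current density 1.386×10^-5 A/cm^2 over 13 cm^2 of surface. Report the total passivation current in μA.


I = i_pass * A, then convert A → μA (×10^6)
I = 1.386×10^-5 * 13 * 10^6 = 180.18 μA

180.18 μA


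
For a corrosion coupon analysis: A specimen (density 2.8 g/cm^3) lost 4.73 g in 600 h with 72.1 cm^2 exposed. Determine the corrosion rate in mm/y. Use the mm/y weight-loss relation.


Apply the mm/y weight-loss relation: CR = 87600 * W / (D * A * T)
Numerator: 87600 * 4.73 = 414348.0
Denominator: 2.8 * 72.1 * 600 = 121128.0
CR = 414348.0 / 121128.0 = 3.420745 mm/y

3.420745 mm/y


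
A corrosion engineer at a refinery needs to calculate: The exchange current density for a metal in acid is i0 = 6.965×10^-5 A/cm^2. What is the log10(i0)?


i0 = 6.965×10^-5 A/cm^2
log10(i0) = -4.157

-4.157


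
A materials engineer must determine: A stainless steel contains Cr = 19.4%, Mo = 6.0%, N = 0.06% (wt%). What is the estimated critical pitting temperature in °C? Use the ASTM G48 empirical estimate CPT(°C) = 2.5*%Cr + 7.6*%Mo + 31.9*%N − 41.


Apply the ASTM G48 empirical CPT estimate: CPT(°C) = 2.5*%Cr + 7.6*%Mo + 31.9*%N − 41
2.5*19.4 = 48.5; 7.6*6.0 = 45.6; 31.9*0.06 = 1.914
CPT = 48.5 + 45.6 + 1.914 − 41 = 55.014 °C
Rounded to 0.1 °C: CPT ≈ 55.0 °C

55.0 °C


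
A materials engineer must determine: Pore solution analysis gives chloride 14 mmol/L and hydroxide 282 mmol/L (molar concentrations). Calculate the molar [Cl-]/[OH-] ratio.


Threshold parameter = [Cl-] / [OH-] (molar basis; both in mmol/L, so units cancel)
Ratio = 14 / 282 = 0.05

0.05


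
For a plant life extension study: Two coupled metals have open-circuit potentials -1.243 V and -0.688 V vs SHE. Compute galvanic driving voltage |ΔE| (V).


Driving voltage is the absolute potential difference.
|ΔE| = |-1.243 − (-0.688)| = 0.555 V

0.555 V


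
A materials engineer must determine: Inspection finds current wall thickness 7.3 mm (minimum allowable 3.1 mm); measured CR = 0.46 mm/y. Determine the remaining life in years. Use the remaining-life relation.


Apply the remaining-life relation: RL = (t_current − t_min) / CR
RL = (7.3 − 3.1) / 0.46 = 4.2 / 0.46 = 9.1 years

9.1 years


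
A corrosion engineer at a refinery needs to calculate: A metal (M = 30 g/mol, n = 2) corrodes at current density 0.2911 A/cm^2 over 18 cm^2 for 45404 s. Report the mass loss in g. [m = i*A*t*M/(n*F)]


Apply Faraday's law: m = i*A*t*M / (n*F)
Total charge passed Q = i*A*t = 0.2911*18*45404 = 237907.8792 C
m = Q*M/(n*F) = 237907.8792*30/(2*96485) = 36.986 g

36.986 g


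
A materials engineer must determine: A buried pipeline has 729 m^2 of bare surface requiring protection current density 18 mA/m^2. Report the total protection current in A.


I = area * current density, then convert mA → A (÷1000)
I = 729 * 18 / 1000 = 13.12 A

13.12 A


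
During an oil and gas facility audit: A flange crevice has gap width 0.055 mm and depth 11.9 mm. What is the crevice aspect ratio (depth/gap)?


Aspect ratio = depth / gap
Ratio = 11.9 / 0.055 = 216.4

216.4


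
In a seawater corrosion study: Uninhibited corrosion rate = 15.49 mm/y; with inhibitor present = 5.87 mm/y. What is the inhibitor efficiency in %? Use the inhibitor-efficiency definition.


Apply the inhibitor-efficiency definition: IE = (CR_blank − CR_inh)/CR_blank × 100
IE = (15.49 − 5.87) / 15.49 × 100
IE = 9.62 / 15.49 × 100 = 62.1 %

62.1 %


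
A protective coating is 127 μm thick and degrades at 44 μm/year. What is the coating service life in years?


Service life = thickness / degradation rate
Life = 127 / 44 = 2.9 years

2.9 years


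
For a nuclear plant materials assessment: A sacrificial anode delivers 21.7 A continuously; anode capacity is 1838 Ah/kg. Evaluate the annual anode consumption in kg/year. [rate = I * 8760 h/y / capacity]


Annual consumption = current * hours per year / capacity
Rate = 21.7 * 8760 / 1838 = 103.4 kg/year

103.4 kg/year


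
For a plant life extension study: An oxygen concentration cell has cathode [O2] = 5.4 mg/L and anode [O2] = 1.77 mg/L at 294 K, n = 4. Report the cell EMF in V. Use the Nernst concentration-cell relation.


Apply the Nernst concentration-cell relation: E = (RT/nF)*ln(C_cathode/C_anode)
RT/nF = 8.314*294/(4*96485) = 0.00633341 V
ln(5.4/1.77) = 1.11542
E = 0.00633341 * 1.11542 = 0.00706 V

0.00706 V


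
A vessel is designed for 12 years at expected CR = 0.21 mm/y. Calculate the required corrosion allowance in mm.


Corrosion allowance = CR × design life
CA = 0.21 * 12 = 2.52 mm

2.52 mm


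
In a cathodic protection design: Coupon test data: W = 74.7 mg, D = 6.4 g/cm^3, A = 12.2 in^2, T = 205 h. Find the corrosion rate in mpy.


Apply the mpy weight-loss relation: CR = 534 * W / (D * A * T)
Numerator: 534 * 74.7 = 39889.8
Denominator: 6.4 * 12.2 * 205 = 16006.4
CR = 39889.8 / 16006.4 = 2.492 mpy

2.492 mpy


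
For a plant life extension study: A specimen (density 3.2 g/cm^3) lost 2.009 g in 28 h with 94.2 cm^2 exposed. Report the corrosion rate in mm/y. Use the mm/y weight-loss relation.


Apply the mm/y weight-loss relation: CR = 87600 * W / (D * A * T)
Numerator: 87600 * 2.009 = 175988.4
Denominator: 3.2 * 94.2 * 28 = 8440.32
CR = 175988.4 / 8440.32 = 20.8509 mm/y

20.8509 mm/y


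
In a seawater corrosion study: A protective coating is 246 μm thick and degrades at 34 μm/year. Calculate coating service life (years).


Service life = thickness / degradation rate
Life = 246 / 34 = 7.2 years

7.2 years


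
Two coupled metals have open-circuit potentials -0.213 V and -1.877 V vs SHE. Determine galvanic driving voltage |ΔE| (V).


Driving voltage is the absolute potential difference.
|ΔE| = |-0.213 − (-1.877)| = 1.664 V

1.664 V
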